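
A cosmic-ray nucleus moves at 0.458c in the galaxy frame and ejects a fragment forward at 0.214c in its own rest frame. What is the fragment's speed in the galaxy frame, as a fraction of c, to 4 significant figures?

Compose boost 2: (0.214 + 0.458)/(1 + 0.214×0.458) = 0.6720/1.09801 = 0.6120

u ≈ 0.6120c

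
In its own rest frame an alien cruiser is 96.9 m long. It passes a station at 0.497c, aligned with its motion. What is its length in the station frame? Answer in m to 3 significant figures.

γ = 1/√(1 − 0.497²) = 1.1524
Length contraction: L = L₀/γ = 96.9/1.1524 = 84.1 m

L ≈ 84.1 m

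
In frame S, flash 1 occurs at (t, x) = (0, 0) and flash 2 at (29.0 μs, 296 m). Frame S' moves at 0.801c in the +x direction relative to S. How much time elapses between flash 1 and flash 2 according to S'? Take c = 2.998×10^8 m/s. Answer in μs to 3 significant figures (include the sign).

Δt' ≈ 47.1 μs

γ = 1/√(1 − 0.801²) = 1.6704
Δt' = γ(Δt − vΔx/c²) = 1.6704 × (29.0 μs − 0.801×296 m / (2.998×10^8 m/s))
= 1.6704 × (28.209 μs) = 47.1 μs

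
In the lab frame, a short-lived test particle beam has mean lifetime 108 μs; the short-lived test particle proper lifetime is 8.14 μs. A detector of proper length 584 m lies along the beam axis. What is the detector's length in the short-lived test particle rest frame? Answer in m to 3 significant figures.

Time dilation ⇒ γ = Δt/τ₀ = 108/8.14 = 13.268
Length contraction: L = L₀/γ = 584/13.268 = 44.0 m

L ≈ 44.0 m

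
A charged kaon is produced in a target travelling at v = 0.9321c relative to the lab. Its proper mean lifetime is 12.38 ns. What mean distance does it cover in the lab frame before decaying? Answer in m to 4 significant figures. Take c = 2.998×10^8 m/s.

d ≈ 9.551 m

γ = 1/√(1 − 0.9321²) = 2.76090
Dilated lifetime: Δt = γτ₀ = 2.76090 × 12.38 ns = 34.1799 ns
d = vΔt = 0.9321c × 34.1799 ns = 2.79444×10^8 m/s × 3.41799×10^-8 s = 9.551 m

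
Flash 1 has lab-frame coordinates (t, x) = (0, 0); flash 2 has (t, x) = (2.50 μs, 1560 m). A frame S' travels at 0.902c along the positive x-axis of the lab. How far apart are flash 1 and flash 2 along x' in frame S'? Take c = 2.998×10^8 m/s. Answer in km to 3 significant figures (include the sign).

Δx' ≈ 2.05 km

γ = 1/√(1 − 0.902²) = 2.3162
Δx' = γ(Δx − vΔt) = 2.3162 × (1560 m − 0.902×(2.998×10^8 m/s)×2.50×10^-6 s)
= 2.3162 × (883.95 m) = 2.05 km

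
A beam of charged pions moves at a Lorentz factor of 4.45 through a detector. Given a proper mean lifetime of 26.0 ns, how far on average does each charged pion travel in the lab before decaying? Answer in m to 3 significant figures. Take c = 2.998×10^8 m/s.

β = √(1 − 1/γ²) = √(1 − 1/4.45²) = 0.97442
Dilated lifetime: Δt = γτ₀ = 4.45 × 26.0 ns = 115.70 ns
d = vΔt = 0.97442c × 115.70 ns = 2.9213×10^8 m/s × 1.1570×10^-7 s = 33.8 m

d ≈ 33.8 m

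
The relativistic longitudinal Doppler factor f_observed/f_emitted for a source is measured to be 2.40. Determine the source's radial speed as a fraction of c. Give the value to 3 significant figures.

f_obs/f_src = √((1+β)/(1−β)) = 2.40  ⇒  (1+β)/(1−β) = 5.7600
β = |1 − D²|/(1 + D²) = |1 − 5.7600|/(1 + 5.7600) = 0.704

β ≈ 0.704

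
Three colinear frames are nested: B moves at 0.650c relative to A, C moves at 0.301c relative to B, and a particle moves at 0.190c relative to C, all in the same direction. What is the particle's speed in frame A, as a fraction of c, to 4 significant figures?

Compose boost 2: (0.301 + 0.650)/(1 + 0.301×0.650) = 0.9510/1.19565 = 0.795383
Compose boost 3: (0.190 + 0.795383)/(1 + 0.190×0.795383) = 0.985383/1.15112 = 0.8560

u ≈ 0.8560c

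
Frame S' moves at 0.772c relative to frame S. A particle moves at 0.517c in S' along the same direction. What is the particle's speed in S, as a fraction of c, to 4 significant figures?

Relativistic velocity addition: u = (u' + v)/(1 + u'v/c²)
= (0.517 + 0.772)/(1 + 0.517×0.772) = 1.289/1.39912 = 0.9213

u ≈ 0.9213c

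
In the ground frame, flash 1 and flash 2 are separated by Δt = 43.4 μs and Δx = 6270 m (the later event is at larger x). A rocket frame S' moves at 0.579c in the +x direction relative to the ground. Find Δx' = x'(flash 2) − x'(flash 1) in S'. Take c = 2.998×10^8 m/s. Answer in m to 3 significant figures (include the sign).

γ = 1/√(1 − 0.579²) = 1.2265
Δx' = γ(Δx − vΔt) = 1.2265 × (6270 m − 0.579×(2.998×10^8 m/s)×43.4×10^-6 s)
= 1.2265 × (-1263.6 m) = -1550 m

Δx' ≈ -1550 m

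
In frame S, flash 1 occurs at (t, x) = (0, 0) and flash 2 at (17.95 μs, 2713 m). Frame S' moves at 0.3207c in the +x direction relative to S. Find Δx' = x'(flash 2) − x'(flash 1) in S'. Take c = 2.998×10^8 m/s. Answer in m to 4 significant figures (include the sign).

Δx' ≈ 1042 m

γ = 1/√(1 − 0.3207²) = 1.05576
Δx' = γ(Δx − vΔt) = 1.05576 × (2713 m − 0.3207×(2.998×10^8 m/s)×17.95×10^-6 s)
= 1.05576 × (987.182 m) = 1042 m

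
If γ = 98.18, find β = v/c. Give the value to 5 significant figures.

β ≈ 0.99995

β = √(1 − 1/γ²) = √(1 − 1/98.18²) = √(0.9998963) = 0.99995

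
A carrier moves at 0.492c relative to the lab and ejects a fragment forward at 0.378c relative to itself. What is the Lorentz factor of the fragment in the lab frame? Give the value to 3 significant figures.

u_lab = (0.378 + 0.492)/(1 + 0.378×0.492) = 0.8700/1.18598 = 0.733573
γ = 1/√(1 − 0.733573²) = 1.47

γ ≈ 1.47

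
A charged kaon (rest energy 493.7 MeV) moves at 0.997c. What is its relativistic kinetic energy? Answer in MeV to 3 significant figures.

K ≈ 5880 MeV

γ = 1/√(1 − 0.997²) = 12.920
K = (γ − 1)m₀c² = (12.920 − 1) × 493.7 MeV = 11.920 × 493.7 MeV = 5880 MeV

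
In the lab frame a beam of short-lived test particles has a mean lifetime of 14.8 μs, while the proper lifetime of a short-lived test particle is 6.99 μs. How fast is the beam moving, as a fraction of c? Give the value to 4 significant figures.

γ = Δt/τ₀ = 14.8/6.99 = 2.11731
β = √(1 − 1/γ²) = √(1 − 1/2.11731²) = 0.8814

β ≈ 0.8814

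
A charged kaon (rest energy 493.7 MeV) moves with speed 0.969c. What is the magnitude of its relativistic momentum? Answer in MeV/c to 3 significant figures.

p ≈ 1940 MeV/c

γ = 1/√(1 − 0.969²) = 4.0476
p = γβm₀c = 4.0476 × 0.969 × 493.7 MeV/c = 1940 MeV/c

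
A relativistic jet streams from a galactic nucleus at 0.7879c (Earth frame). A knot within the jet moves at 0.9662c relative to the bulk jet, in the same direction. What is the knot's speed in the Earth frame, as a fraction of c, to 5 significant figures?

u ≈ 0.99593c

Relativistic velocity addition: u = (u' + v)/(1 + u'v/c²)
= (0.9662 + 0.7879)/(1 + 0.9662×0.7879) = 1.7541/1.761269 = 0.99593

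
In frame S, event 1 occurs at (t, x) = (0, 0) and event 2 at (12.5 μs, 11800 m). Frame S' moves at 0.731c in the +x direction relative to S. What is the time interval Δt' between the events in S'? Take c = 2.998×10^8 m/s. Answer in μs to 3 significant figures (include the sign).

Δt' ≈ -23.8 μs

γ = 1/√(1 − 0.731²) = 1.4655
Δt' = γ(Δt − vΔx/c²) = 1.4655 × (12.5 μs − 0.731×11800 m / (2.998×10^8 m/s))
= 1.4655 × (-16.272 μs) = -23.8 μs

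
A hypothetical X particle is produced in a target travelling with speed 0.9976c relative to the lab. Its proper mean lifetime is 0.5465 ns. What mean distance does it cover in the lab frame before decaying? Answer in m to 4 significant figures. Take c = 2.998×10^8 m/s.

γ = 1/√(1 − 0.9976²) = 14.4424
Dilated lifetime: Δt = γτ₀ = 14.4424 × 0.5465 ns = 7.89279 ns
d = vΔt = 0.9976c × 7.89279 ns = 2.99080×10^8 m/s × 7.89279×10^-9 s = 2.361 m

d ≈ 2.361 m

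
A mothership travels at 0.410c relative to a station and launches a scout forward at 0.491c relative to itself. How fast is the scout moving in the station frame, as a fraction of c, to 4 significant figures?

u ≈ 0.7500c

Compose boost 2: (0.491 + 0.410)/(1 + 0.491×0.410) = 0.9010/1.20131 = 0.7500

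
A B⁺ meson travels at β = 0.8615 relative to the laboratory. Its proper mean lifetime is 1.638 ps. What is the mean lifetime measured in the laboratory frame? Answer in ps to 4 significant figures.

Δt ≈ 3.226 ps

γ = 1/√(1 − 0.8615²) = 1.96944
Time dilation: Δt = γτ₀ = 1.96944 × 1.638 ps = 3.226 ps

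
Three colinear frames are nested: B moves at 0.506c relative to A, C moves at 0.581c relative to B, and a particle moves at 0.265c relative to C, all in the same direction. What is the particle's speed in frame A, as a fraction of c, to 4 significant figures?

Compose boost 2: (0.581 + 0.506)/(1 + 0.581×0.506) = 1.087/1.29399 = 0.840040
Compose boost 3: (0.265 + 0.840040)/(1 + 0.265×0.840040) = 1.10504/1.22261 = 0.9038

u ≈ 0.9038c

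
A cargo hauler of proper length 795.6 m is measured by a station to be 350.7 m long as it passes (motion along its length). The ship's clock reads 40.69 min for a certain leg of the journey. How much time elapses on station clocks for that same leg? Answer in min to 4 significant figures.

Δt ≈ 92.31 min

Length contraction ⇒ γ = L₀/L = 795.6/350.7 = 2.26861
Time dilation: Δt = γτ₀ = 2.26861 × 40.69 min = 92.31 min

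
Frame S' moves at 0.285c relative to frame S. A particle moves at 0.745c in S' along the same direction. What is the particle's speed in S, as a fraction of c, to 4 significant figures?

u ≈ 0.8496c

Relativistic velocity addition: u = (u' + v)/(1 + u'v/c²)
= (0.745 + 0.285)/(1 + 0.745×0.285) = 1.030/1.21232 = 0.8496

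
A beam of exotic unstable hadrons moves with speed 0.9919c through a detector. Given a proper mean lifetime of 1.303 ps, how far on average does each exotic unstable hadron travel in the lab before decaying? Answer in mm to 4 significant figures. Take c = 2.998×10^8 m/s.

d ≈ 3.050 mm

γ = 1/√(1 − 0.9919²) = 7.87270
Dilated lifetime: Δt = γτ₀ = 7.87270 × 1.303 ps = 10.2581 ps
d = vΔt = 0.9919c × 10.2581 ps = 2.97372×10^8 m/s × 1.02581×10^-11 s = 3.050 mm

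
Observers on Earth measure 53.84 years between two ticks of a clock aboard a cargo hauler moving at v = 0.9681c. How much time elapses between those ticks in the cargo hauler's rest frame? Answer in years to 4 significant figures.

τ₀ ≈ 13.49 years

γ = 1/√(1 − 0.9681²) = 3.99099
Proper time: τ₀ = Δt/γ = 53.84/3.99099 = 13.49 years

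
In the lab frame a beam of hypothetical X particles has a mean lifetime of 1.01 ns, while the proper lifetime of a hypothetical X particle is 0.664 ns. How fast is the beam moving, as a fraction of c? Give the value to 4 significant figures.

β ≈ 0.7535

γ = Δt/τ₀ = 1.01/0.664 = 1.52108
β = √(1 − 1/γ²) = √(1 − 1/1.52108²) = 0.7535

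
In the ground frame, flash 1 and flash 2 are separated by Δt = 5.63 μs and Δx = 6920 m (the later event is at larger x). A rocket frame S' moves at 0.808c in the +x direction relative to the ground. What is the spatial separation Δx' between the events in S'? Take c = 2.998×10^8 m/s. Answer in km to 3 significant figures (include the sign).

γ = 1/√(1 − 0.808²) = 1.6973
Δx' = γ(Δx − vΔt) = 1.6973 × (6920 m − 0.808×(2.998×10^8 m/s)×5.63×10^-6 s)
= 1.6973 × (5556.2 m) = 9.43 km

Δx' ≈ 9.43 km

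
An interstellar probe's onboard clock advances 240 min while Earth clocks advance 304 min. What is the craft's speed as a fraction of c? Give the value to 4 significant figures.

γ = Δt/τ₀ = 304/240 = 1.26667
β = √(1 − 1/γ²) = √(1 − 1/1.26667²) = 0.6138

β ≈ 0.6138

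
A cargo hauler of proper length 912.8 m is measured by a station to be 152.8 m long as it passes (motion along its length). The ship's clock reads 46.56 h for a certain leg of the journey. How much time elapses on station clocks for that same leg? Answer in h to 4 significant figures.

Length contraction ⇒ γ = L₀/L = 912.8/152.8 = 5.97382
Time dilation: Δt = γτ₀ = 5.97382 × 46.56 h = 278.1 h

Δt ≈ 278.1 h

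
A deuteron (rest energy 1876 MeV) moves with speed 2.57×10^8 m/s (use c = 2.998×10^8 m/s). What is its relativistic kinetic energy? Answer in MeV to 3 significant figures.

β = v/c = 2.57×10^8 / 2.998×10^8 = 0.85724
γ = 1/√(1 − 0.85724²) = 1.9420
K = (γ − 1)m₀c² = (1.9420 − 1) × 1876 MeV = 0.94205 × 1876 MeV = 1770 MeV

K ≈ 1770 MeV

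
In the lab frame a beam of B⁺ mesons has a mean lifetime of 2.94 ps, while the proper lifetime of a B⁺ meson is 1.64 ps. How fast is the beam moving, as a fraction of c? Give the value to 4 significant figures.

β ≈ 0.8300

γ = Δt/τ₀ = 2.94/1.64 = 1.79268
β = √(1 − 1/γ²) = √(1 − 1/1.79268²) = 0.8300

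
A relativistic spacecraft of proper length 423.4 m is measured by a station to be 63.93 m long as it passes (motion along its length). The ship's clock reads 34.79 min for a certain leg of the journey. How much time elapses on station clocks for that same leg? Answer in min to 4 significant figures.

Length contraction ⇒ γ = L₀/L = 423.4/63.93 = 6.62287
Time dilation: Δt = γτ₀ = 6.62287 × 34.79 min = 230.4 min

Δt ≈ 230.4 min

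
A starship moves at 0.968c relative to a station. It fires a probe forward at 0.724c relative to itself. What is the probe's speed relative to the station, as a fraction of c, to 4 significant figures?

u ≈ 0.9948c

Relativistic velocity addition: u = (u' + v)/(1 + u'v/c²)
= (0.724 + 0.968)/(1 + 0.724×0.968) = 1.692/1.70083 = 0.9948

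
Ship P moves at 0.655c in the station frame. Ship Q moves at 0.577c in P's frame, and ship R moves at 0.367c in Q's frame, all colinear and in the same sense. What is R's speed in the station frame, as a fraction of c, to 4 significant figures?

Compose boost 2: (0.577 + 0.655)/(1 + 0.577×0.655) = 1.232/1.37793 = 0.894092
Compose boost 3: (0.367 + 0.894092)/(1 + 0.367×0.894092) = 1.26109/1.32813 = 0.9495

u ≈ 0.9495c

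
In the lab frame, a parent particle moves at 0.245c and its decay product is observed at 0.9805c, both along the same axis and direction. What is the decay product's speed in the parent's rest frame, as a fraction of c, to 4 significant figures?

u' ≈ 0.9680c

Inverse velocity addition: u' = (u − v)/(1 − uv/c²)
= (0.9805 − 0.245)/(1 − 0.9805×0.245) = 0.7355/0.759777 = 0.9680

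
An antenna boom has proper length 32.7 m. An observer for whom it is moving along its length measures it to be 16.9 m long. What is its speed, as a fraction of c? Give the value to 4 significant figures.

β ≈ 0.8561

γ = L₀/L = 32.7/16.9 = 1.93491
β = √(1 − 1/γ²) = 0.8561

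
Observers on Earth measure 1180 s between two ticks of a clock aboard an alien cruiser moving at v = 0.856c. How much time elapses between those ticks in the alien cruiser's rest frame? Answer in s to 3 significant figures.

τ₀ ≈ 610 s

γ = 1/√(1 − 0.856²) = 1.9343
Proper time: τ₀ = Δt/γ = 1180/1.9343 = 610 s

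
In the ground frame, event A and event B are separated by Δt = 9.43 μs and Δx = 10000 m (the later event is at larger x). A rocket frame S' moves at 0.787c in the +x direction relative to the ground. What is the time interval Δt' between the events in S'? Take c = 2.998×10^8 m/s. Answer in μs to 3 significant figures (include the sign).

γ = 1/√(1 − 0.787²) = 1.6209
Δt' = γ(Δt − vΔx/c²) = 1.6209 × (9.43 μs − 0.787×10000 m / (2.998×10^8 m/s))
= 1.6209 × (-16.821 μs) = -27.3 μs

Δt' ≈ -27.3 μs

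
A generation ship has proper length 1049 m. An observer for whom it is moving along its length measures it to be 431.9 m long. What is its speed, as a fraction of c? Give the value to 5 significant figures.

β ≈ 0.91131

γ = L₀/L = 1049/431.9 = 2.428803
β = √(1 − 1/γ²) = 0.91131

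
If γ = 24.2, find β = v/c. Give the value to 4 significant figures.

β ≈ 0.9991

β = √(1 − 1/γ²) = √(1 − 1/24.2²) = √(0.998292) = 0.9991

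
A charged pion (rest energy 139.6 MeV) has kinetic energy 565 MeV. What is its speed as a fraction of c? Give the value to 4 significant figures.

γ = 1 + K/(m₀c²) = 1 + 565/139.6 = 5.04728
β = √(1 − 1/γ²) = 0.9802

β ≈ 0.9802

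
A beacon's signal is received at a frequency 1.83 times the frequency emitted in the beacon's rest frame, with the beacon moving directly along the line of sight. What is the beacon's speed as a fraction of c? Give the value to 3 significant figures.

β ≈ 0.540

f_obs/f_src = √((1+β)/(1−β)) = 1.83  ⇒  (1+β)/(1−β) = 3.3489
β = |1 − D²|/(1 + D²) = |1 − 3.3489|/(1 + 3.3489) = 0.540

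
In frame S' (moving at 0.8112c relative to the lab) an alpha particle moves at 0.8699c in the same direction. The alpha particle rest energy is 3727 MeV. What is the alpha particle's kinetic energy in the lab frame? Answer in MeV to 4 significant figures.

u_lab = (0.8699 + 0.8112)/(1 + 0.8699×0.8112) = 0.9855992
γ = 1/√(1 − 0.9855992²) = 5.91373
K = (γ − 1)m₀c² = (5.91373 − 1) × 3727 = 4.91373 × 3727 = 18310 MeV

K ≈ 18310 MeV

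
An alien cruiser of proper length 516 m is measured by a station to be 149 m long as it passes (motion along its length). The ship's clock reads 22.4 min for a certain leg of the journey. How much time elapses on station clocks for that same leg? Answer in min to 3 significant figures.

Length contraction ⇒ γ = L₀/L = 516/149 = 3.4631
Time dilation: Δt = γτ₀ = 3.4631 × 22.4 min = 77.6 min

Δt ≈ 77.6 min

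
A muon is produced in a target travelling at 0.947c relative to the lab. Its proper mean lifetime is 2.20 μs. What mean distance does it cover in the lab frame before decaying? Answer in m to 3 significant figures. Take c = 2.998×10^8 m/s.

γ = 1/√(1 − 0.947²) = 3.1130
Dilated lifetime: Δt = γτ₀ = 3.1130 × 2.20 μs = 6.8486 μs
d = vΔt = 0.947c × 6.8486 μs = 2.8391×10^8 m/s × 6.8486×10^-6 s = 1940 m

d ≈ 1940 m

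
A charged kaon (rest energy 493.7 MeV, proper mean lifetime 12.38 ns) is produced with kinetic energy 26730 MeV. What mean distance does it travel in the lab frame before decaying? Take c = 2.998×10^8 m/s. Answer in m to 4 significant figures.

γ = 1 + K/(m₀c²) = 1 + 26730/493.7 = 55.1422
β = √(1 − 1/γ²) = 0.999836
Dilated lifetime: γτ₀ = 55.1422 × 12.38 ns = 682.660 ns
d = βc·γτ₀ = 0.999836 × (2.998×10^8 m/s) × 6.82660×10^-7 s = 204.6 m

d ≈ 204.6 m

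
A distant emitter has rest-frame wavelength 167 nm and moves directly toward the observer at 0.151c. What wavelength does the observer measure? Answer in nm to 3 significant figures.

Relativistic Doppler: λ_obs = λ_src √((1−β)/(1+β))
= 167 × √(0.84900/1.1510) = 167 × 0.85885 = 143 nm

λ_obs ≈ 143 nm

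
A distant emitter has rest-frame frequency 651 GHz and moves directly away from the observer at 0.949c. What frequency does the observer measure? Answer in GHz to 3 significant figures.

f_obs ≈ 105 GHz

Relativistic Doppler: f_obs = f_src √((1−β)/(1+β))
= 651 × √(0.051000/1.9490) = 651 × 0.16176 = 105 GHz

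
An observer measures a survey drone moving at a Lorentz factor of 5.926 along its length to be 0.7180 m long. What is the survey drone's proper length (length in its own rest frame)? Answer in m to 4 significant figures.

L₀ ≈ 4.255 m

γ = 5.926 (given)
L₀ = γL = 5.926 × 0.7180 = 4.255 m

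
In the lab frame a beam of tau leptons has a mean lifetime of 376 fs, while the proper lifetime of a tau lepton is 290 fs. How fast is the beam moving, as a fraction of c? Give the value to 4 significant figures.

γ = Δt/τ₀ = 376/290 = 1.29655
β = √(1 − 1/γ²) = √(1 − 1/1.29655²) = 0.6365

β ≈ 0.6365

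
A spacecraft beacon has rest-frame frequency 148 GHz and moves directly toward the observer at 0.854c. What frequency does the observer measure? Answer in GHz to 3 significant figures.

f_obs ≈ 527 GHz

Relativistic Doppler: f_obs = f_src √((1+β)/(1−β))
= 148 × √(1.8540/0.14600) = 148 × 3.5635 = 527 GHz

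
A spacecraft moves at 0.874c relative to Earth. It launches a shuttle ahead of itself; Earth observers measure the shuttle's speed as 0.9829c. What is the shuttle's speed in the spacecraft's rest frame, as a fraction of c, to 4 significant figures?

Inverse velocity addition: u' = (u − v)/(1 − uv/c²)
= (0.9829 − 0.874)/(1 − 0.9829×0.874) = 0.1089/0.140945 = 0.7726

u' ≈ 0.7726c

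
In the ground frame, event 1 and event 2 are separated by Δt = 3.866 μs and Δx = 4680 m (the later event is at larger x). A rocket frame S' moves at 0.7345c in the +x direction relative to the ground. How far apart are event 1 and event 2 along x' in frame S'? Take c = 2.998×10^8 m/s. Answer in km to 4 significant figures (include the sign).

γ = 1/√(1 − 0.7345²) = 1.47360
Δx' = γ(Δx − vΔt) = 1.47360 × (4680 m − 0.7345×(2.998×10^8 m/s)×3.866×10^-6 s)
= 1.47360 × (3828.69 m) = 5.642 km

Δx' ≈ 5.642 km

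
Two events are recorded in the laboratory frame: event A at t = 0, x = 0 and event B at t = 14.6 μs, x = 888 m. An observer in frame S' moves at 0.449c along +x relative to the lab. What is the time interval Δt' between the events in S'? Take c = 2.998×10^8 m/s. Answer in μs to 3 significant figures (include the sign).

Δt' ≈ 14.9 μs

γ = 1/√(1 − 0.449²) = 1.1192
Δt' = γ(Δt − vΔx/c²) = 1.1192 × (14.6 μs − 0.449×888 m / (2.998×10^8 m/s))
= 1.1192 × (13.270 μs) = 14.9 μs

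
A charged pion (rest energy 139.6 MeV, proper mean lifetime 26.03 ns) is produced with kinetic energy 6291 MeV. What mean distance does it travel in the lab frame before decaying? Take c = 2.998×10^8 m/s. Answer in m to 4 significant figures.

d ≈ 359.4 m

γ = 1 + K/(m₀c²) = 1 + 6291/139.6 = 46.0645
β = √(1 − 1/γ²) = 0.999764
Dilated lifetime: γτ₀ = 46.0645 × 26.03 ns = 1199.06 ns
d = βc·γτ₀ = 0.999764 × (2.998×10^8 m/s) × 1.19906×10^-6 s = 359.4 m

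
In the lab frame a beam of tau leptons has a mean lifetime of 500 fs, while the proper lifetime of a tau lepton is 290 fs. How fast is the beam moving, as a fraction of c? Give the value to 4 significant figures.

β ≈ 0.8146

γ = Δt/τ₀ = 500/290 = 1.72414
β = √(1 − 1/γ²) = √(1 − 1/1.72414²) = 0.8146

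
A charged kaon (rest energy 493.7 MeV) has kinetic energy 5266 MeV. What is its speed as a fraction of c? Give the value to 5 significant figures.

β ≈ 0.99632

γ = 1 + K/(m₀c²) = 1 + 5266/493.7 = 11.66640
β = √(1 − 1/γ²) = 0.99632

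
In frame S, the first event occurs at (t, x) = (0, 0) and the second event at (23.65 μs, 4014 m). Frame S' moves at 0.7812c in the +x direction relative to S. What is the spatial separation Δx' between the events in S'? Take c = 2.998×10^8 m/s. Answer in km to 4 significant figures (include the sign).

γ = 1/√(1 − 0.7812²) = 1.60184
Δx' = γ(Δx − vΔt) = 1.60184 × (4014 m − 0.7812×(2.998×10^8 m/s)×23.65×10^-6 s)
= 1.60184 × (-1524.92 m) = -2.443 km

Δx' ≈ -2.443 km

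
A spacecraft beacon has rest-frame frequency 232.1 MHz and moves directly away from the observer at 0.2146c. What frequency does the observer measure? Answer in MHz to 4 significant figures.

Relativistic Doppler: f_obs = f_src √((1−β)/(1+β))
= 232.1 × √(0.785400/1.21460) = 232.1 × 0.804135 = 186.6 MHz

f_obs ≈ 186.6 MHz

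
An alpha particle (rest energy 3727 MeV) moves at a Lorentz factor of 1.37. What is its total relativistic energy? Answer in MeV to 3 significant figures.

γ = 1.37 (given)
E = γm₀c² = 1.37 × 3727 MeV = 5110 MeV

E ≈ 5110 MeV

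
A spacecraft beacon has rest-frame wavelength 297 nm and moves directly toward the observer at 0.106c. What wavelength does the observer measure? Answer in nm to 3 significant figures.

λ_obs ≈ 267 nm

Relativistic Doppler: λ_obs = λ_src √((1−β)/(1+β))
= 297 × √(0.89400/1.1060) = 297 × 0.89907 = 267 nm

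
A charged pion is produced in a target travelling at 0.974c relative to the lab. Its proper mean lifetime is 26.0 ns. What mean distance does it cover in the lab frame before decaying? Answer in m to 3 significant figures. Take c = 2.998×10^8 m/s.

γ = 1/√(1 − 0.974²) = 4.4141
Dilated lifetime: Δt = γτ₀ = 4.4141 × 26.0 ns = 114.77 ns
d = vΔt = 0.974c × 114.77 ns = 2.9201×10^8 m/s × 1.1477×10^-7 s = 33.5 m

d ≈ 33.5 m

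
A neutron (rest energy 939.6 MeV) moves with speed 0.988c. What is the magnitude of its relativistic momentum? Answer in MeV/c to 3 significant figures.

γ = 1/√(1 − 0.988²) = 6.4744
p = γβm₀c = 6.4744 × 0.988 × 939.6 MeV/c = 6010 MeV/c

p ≈ 6010 MeV/c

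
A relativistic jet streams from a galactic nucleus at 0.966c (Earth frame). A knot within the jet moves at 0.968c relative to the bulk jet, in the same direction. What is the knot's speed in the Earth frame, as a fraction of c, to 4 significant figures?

u ≈ 0.9994c

Relativistic velocity addition: u = (u' + v)/(1 + u'v/c²)
= (0.968 + 0.966)/(1 + 0.968×0.966) = 1.934/1.93509 = 0.9994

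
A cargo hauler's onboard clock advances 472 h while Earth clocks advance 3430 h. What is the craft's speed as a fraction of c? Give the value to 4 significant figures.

β ≈ 0.9905

γ = Δt/τ₀ = 3430/472 = 7.26695
β = √(1 − 1/γ²) = √(1 − 1/7.26695²) = 0.9905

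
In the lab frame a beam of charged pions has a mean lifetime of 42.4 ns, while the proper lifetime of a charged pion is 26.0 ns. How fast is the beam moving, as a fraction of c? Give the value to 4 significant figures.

γ = Δt/τ₀ = 42.4/26.0 = 1.63077
β = √(1 − 1/γ²) = √(1 − 1/1.63077²) = 0.7899

β ≈ 0.7899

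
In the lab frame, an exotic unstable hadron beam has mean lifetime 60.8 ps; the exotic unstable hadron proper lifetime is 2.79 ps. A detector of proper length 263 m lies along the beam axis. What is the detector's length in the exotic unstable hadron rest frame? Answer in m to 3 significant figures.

L ≈ 12.1 m

Time dilation ⇒ γ = Δt/τ₀ = 60.8/2.79 = 21.792
Length contraction: L = L₀/γ = 263/21.792 = 12.1 m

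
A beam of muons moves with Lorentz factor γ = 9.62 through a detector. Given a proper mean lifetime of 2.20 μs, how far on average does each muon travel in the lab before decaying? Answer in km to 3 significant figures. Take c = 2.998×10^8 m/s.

β = √(1 − 1/γ²) = √(1 − 1/9.62²) = 0.99458
Dilated lifetime: Δt = γτ₀ = 9.62 × 2.20 μs = 21.164 μs
d = vΔt = 0.99458c × 21.164 μs = 2.9818×10^8 m/s × 2.1164×10^-5 s = 6.31 km

d ≈ 6.31 km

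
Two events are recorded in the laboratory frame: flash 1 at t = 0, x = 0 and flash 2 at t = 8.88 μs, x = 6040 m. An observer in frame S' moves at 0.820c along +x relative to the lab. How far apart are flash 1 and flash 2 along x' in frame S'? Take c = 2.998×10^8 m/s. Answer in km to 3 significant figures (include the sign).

Δx' ≈ 6.74 km

γ = 1/√(1 − 0.820²) = 1.7471
Δx' = γ(Δx − vΔt) = 1.7471 × (6040 m − 0.820×(2.998×10^8 m/s)×8.88×10^-6 s)
= 1.7471 × (3857.0 m) = 6.74 km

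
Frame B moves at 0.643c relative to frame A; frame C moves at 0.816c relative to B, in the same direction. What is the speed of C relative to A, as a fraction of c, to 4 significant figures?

u ≈ 0.9569c

Compose boost 2: (0.816 + 0.643)/(1 + 0.816×0.643) = 1.459/1.52469 = 0.9569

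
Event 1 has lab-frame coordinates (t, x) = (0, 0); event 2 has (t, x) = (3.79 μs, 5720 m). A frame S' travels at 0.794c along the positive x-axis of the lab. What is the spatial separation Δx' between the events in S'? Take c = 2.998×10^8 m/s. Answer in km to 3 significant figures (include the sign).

Δx' ≈ 7.93 km

γ = 1/√(1 − 0.794²) = 1.6450
Δx' = γ(Δx − vΔt) = 1.6450 × (5720 m − 0.794×(2.998×10^8 m/s)×3.79×10^-6 s)
= 1.6450 × (4817.8 m) = 7.93 km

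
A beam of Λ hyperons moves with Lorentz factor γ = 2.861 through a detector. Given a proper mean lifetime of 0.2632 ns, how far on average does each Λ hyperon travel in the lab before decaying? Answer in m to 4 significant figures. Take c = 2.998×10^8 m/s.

β = √(1 − 1/γ²) = √(1 − 1/2.861²) = 0.936926
Dilated lifetime: Δt = γτ₀ = 2.861 × 0.2632 ns = 0.753015 ns
d = vΔt = 0.936926c × 0.753015 ns = 2.80890×10^8 m/s × 7.53015×10^-10 s = 0.2115 m

d ≈ 0.2115 m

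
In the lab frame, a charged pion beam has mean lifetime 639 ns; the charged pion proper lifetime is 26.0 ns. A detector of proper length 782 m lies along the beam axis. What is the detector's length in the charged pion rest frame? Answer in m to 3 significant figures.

L ≈ 31.8 m

Time dilation ⇒ γ = Δt/τ₀ = 639/26.0 = 24.577
Length contraction: L = L₀/γ = 782/24.577 = 31.8 m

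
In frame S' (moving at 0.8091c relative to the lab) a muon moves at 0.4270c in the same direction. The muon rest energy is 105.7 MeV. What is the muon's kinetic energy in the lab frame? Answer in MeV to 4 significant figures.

u_lab = (0.4270 + 0.8091)/(1 + 0.4270×0.8091) = 0.9187017
γ = 1/√(1 − 0.9187017²) = 2.53195
K = (γ − 1)m₀c² = (2.53195 − 1) × 105.7 = 1.53195 × 105.7 = 161.9 MeV

K ≈ 161.9 MeV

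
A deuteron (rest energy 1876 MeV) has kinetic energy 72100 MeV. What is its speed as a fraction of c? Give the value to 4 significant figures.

γ = 1 + K/(m₀c²) = 1 + 72100/1876 = 39.4328
β = √(1 − 1/γ²) = 0.9997

β ≈ 0.9997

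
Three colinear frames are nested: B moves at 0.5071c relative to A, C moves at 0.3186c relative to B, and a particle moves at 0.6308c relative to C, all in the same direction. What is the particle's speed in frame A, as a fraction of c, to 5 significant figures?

Compose boost 2: (0.3186 + 0.5071)/(1 + 0.3186×0.5071) = 0.82570/1.161562 = 0.7108531
Compose boost 3: (0.6308 + 0.7108531)/(1 + 0.6308×0.7108531) = 1.341653/1.448406 = 0.92630

u ≈ 0.92630c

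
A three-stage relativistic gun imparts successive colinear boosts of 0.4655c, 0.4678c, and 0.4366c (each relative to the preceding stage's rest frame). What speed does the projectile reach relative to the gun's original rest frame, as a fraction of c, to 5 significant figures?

Compose boost 2: (0.4678 + 0.4655)/(1 + 0.4678×0.4655) = 0.93330/1.217761 = 0.7664066
Compose boost 3: (0.4366 + 0.7664066)/(1 + 0.4366×0.7664066) = 1.203007/1.334613 = 0.90139

u ≈ 0.90139c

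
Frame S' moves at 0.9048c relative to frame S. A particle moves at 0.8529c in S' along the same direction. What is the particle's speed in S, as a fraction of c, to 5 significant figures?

Relativistic velocity addition: u = (u' + v)/(1 + u'v/c²)
= (0.8529 + 0.9048)/(1 + 0.8529×0.9048) = 1.7577/1.771704 = 0.99210

u ≈ 0.99210c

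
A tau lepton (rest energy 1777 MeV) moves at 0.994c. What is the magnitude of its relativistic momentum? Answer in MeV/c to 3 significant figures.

p ≈ 16100 MeV/c

γ = 1/√(1 − 0.994²) = 9.1424
p = γβm₀c = 9.1424 × 0.994 × 1777 MeV/c = 16100 MeV/c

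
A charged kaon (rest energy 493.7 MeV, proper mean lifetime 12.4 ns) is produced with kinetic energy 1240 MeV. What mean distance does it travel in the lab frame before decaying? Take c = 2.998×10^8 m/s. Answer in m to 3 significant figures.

γ = 1 + K/(m₀c²) = 1 + 1240/493.7 = 3.5116
β = √(1 − 1/γ²) = 0.95860
Dilated lifetime: γτ₀ = 3.5116 × 12.4 ns = 43.544 ns
d = βc·γτ₀ = 0.95860 × (2.998×10^8 m/s) × 4.3544×10^-8 s = 12.5 m

d ≈ 12.5 m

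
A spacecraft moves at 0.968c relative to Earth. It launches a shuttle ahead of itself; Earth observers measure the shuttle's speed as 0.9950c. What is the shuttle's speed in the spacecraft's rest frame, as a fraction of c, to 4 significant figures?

u' ≈ 0.7329c

Inverse velocity addition: u' = (u − v)/(1 − uv/c²)
= (0.9950 − 0.968)/(1 − 0.9950×0.968) = 0.02700/0.0368400 = 0.7329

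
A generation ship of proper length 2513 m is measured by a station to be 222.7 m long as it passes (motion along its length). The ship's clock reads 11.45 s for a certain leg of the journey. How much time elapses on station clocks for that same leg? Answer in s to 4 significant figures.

Δt ≈ 129.2 s

Length contraction ⇒ γ = L₀/L = 2513/222.7 = 11.2842
Time dilation: Δt = γτ₀ = 11.2842 × 11.45 s = 129.2 s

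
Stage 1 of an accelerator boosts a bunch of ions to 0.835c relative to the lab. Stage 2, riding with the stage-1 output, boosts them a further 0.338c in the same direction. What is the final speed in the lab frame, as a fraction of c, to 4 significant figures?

Compose boost 2: (0.338 + 0.835)/(1 + 0.338×0.835) = 1.173/1.28223 = 0.9148

u ≈ 0.9148c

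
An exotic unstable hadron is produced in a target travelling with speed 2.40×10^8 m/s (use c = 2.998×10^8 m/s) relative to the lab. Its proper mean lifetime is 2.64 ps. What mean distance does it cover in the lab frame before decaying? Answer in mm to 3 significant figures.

d ≈ 1.06 mm

β = v/c = 2.40×10^8 / 2.998×10^8 = 0.80053
γ = 1/√(1 − 0.80053²) = 1.6686
Dilated lifetime: Δt = γτ₀ = 1.6686 × 2.64 ps = 4.4052 ps
d = vΔt = 0.80053c × 4.4052 ps = 2.4000×10^8 m/s × 4.4052×10^-12 s = 1.06 mm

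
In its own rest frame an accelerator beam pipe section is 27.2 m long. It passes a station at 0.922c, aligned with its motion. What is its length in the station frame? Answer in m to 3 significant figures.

L ≈ 10.5 m

γ = 1/√(1 − 0.922²) = 2.5827
Length contraction: L = L₀/γ = 27.2/2.5827 = 10.5 m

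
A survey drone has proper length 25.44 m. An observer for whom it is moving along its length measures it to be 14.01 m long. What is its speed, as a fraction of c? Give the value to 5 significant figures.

β ≈ 0.83470

γ = L₀/L = 25.44/14.01 = 1.815846
β = √(1 − 1/γ²) = 0.83470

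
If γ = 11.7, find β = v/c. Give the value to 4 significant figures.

β ≈ 0.9963

β = √(1 − 1/γ²) = √(1 − 1/11.7²) = √(0.992695) = 0.9963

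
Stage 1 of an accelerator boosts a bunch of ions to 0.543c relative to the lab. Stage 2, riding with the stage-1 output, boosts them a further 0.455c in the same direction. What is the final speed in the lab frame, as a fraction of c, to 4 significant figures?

Compose boost 2: (0.455 + 0.543)/(1 + 0.455×0.543) = 0.9980/1.24707 = 0.8003

u ≈ 0.8003c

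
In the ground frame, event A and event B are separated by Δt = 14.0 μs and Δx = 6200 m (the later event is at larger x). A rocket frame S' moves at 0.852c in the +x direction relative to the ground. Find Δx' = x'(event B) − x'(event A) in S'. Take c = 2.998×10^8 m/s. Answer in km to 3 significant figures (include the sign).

γ = 1/√(1 − 0.852²) = 1.9101
Δx' = γ(Δx − vΔt) = 1.9101 × (6200 m − 0.852×(2.998×10^8 m/s)×14.0×10^-6 s)
= 1.9101 × (2624.0 m) = 5.01 km

Δx' ≈ 5.01 km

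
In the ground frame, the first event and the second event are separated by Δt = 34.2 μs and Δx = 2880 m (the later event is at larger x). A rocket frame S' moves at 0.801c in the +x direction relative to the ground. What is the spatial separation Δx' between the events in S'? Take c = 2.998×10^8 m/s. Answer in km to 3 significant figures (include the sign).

Δx' ≈ -8.91 km

γ = 1/√(1 − 0.801²) = 1.6704
Δx' = γ(Δx − vΔt) = 1.6704 × (2880 m − 0.801×(2.998×10^8 m/s)×34.2×10^-6 s)
= 1.6704 × (-5332.8 m) = -8.91 km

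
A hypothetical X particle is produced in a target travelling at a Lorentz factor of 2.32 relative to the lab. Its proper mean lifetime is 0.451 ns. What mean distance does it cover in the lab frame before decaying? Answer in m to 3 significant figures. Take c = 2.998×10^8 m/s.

d ≈ 0.283 m

β = √(1 − 1/γ²) = √(1 − 1/2.32²) = 0.90234
Dilated lifetime: Δt = γτ₀ = 2.32 × 0.451 ns = 1.0463 ns
d = vΔt = 0.90234c × 1.0463 ns = 2.7052×10^8 m/s × 1.0463×10^-9 s = 0.283 m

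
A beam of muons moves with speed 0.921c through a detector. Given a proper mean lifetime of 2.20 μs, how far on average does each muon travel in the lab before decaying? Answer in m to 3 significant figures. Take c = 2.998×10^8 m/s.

γ = 1/√(1 − 0.921²) = 2.5670
Dilated lifetime: Δt = γτ₀ = 2.5670 × 2.20 μs = 5.6474 μs
d = vΔt = 0.921c × 5.6474 μs = 2.7612×10^8 m/s × 5.6474×10^-6 s = 1560 m

d ≈ 1560 m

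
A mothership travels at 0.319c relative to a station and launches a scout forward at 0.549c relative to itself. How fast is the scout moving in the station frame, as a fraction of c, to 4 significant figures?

Compose boost 2: (0.549 + 0.319)/(1 + 0.549×0.319) = 0.8680/1.17513 = 0.7386

u ≈ 0.7386c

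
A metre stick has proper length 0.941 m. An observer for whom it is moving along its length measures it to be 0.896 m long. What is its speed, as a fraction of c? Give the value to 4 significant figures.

β ≈ 0.3055

γ = L₀/L = 0.941/0.896 = 1.05022
β = √(1 − 1/γ²) = 0.3055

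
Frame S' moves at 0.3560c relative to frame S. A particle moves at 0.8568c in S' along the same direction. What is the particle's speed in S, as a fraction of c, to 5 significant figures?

Relativistic velocity addition: u = (u' + v)/(1 + u'v/c²)
= (0.8568 + 0.3560)/(1 + 0.8568×0.3560) = 1.2128/1.305021 = 0.92933

u ≈ 0.92933c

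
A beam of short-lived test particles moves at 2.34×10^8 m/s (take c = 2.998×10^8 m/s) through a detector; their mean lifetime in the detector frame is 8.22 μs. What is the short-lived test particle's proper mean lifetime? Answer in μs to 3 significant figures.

τ₀ ≈ 5.14 μs

β = v/c = 2.34×10^8 / 2.998×10^8 = 0.78052
γ = 1/√(1 − 0.78052²) = 1.5997
Proper time: τ₀ = Δt/γ = 8.22/1.5997 = 5.14 μs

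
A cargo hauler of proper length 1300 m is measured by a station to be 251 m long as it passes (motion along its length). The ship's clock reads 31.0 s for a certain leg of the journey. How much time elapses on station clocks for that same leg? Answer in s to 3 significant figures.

Length contraction ⇒ γ = L₀/L = 1300/251 = 5.1793
Time dilation: Δt = γτ₀ = 5.1793 × 31.0 s = 161 s

Δt ≈ 161 s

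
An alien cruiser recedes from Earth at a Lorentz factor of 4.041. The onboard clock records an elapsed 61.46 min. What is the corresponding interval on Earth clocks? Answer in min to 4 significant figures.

γ = 4.041 (given)
Time dilation: Δt = γτ₀ = 4.041 × 61.46 min = 248.4 min

Δt ≈ 248.4 min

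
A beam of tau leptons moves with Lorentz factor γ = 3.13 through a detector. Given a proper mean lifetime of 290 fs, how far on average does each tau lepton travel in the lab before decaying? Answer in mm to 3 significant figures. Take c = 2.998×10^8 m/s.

d ≈ 0.258 mm

β = √(1 − 1/γ²) = √(1 − 1/3.13²) = 0.94759
Dilated lifetime: Δt = γτ₀ = 3.13 × 290 fs = 907.70 fs
d = vΔt = 0.94759c × 907.70 fs = 2.8409×10^8 m/s × 9.0770×10^-13 s = 0.258 mm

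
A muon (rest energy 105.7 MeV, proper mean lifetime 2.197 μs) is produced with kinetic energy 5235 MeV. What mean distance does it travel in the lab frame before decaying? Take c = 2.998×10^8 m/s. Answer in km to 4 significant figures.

γ = 1 + K/(m₀c²) = 1 + 5235/105.7 = 50.5270
β = √(1 − 1/γ²) = 0.999804
Dilated lifetime: γτ₀ = 50.5270 × 2.197 μs = 111.008 μs
d = βc·γτ₀ = 0.999804 × (2.998×10^8 m/s) × 0.000111008 s = 33.27 km

d ≈ 33.27 km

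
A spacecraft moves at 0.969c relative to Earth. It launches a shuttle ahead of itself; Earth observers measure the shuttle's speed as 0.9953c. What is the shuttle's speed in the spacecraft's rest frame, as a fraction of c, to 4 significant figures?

Inverse velocity addition: u' = (u − v)/(1 − uv/c²)
= (0.9953 − 0.969)/(1 − 0.9953×0.969) = 0.02630/0.0355543 = 0.7397

u' ≈ 0.7397c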